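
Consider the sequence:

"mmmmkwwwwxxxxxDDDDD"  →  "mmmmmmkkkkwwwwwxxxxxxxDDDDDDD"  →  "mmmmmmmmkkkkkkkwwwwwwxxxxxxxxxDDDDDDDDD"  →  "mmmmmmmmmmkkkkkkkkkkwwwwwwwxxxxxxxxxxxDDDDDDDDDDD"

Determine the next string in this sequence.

Term n consists of 2n+2 m's, followed by 3n-2 k's, followed by n+3 w's, followed by 2n+3 x's, followed by 2n+3 D's (n = 1, 2, …).
Setting n = 5 gives 12, 13, 8, 13, 13 characters in each block.

mmmmmmmmmmmmkkkkkkkkkkkkkwwwwwwwwxxxxxxxxxxxxxDDDDDDDDDDDDD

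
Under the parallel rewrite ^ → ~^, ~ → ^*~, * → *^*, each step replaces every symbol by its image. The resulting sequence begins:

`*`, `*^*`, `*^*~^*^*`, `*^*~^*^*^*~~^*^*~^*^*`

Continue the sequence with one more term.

*^*~^*^*^*~~^*^*~^*^*~^*^*^*~^*~~^*^*~^*^*^*~~^*^*~^*^*

Replace each of the 21 characters of *^*~^*^*^*~~^*^*~^*^* in place — *^* ~^ *^* ^*~ ~^ *^* ~^ *^* ~^ *^* ^*~ ^*~ ~^ *^* ~^ *^* ^*~ ~^ *^* ~^ *^* — and concatenate.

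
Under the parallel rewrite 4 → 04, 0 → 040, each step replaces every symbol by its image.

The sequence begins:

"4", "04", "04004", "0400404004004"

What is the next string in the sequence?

0400404004004040040400400404004004

φ(0400404004004) expands symbol-by-symbol to 040 04 040 040 04 040 04 040 040 04 040 040 04; joining the 13 pieces gives the next term.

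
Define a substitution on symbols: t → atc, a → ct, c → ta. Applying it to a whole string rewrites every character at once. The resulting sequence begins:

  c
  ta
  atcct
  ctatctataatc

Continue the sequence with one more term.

taatcctatctaatcctatcctctatcta

Expanding ctatctataatc: c→ta, t→atc, a→ct, t→atc, c→ta, t→atc, a→ct, t→atc, a→ct, a→ct, t→atc, c→ta. Concatenated: ta atc ct atc ta atc ct atc ct ct atc ta.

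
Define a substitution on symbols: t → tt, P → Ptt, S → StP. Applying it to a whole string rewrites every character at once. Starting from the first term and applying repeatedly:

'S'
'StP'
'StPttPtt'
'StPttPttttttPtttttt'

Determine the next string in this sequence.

Rewriting the 19 symbols of StPttPttttttPtttttt one by one yields StP tt Ptt tt tt Ptt tt tt tt tt tt tt Ptt tt tt tt tt tt tt; concatenated:

StPttPttttttPttttttttttttttPtttttttttttttt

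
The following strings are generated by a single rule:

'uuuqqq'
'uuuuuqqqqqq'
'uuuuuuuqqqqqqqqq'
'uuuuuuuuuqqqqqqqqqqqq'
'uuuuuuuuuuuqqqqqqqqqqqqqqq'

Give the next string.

Reading off run lengths: u runs 3, 5, 7, 9, 11; q runs 3, 6, 9, 12, 15 — each is linear in n (n = 1, 2, …).
Setting n = 6 gives 13, 18 characters in each block.

uuuuuuuuuuuuuqqqqqqqqqqqqqqqqqq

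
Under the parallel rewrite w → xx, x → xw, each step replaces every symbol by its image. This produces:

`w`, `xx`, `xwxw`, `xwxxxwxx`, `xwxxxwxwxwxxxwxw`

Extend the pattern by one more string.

xwxxxwxwxwxxxwxxxwxxxwxwxwxxxwxx

Replace each of the 16 characters of xwxxxwxwxwxxxwxw in place — xw xx xw xw xw xx xw xx xw xx xw xw xw xx xw xx — and concatenate.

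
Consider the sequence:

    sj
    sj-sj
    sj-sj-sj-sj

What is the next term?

Every step duplicates the string with '-' between the halves.
Doubling sj-sj-sj-sj with '-' between the halves:

sj-sj-sj-sj-sj-sj-sj-sj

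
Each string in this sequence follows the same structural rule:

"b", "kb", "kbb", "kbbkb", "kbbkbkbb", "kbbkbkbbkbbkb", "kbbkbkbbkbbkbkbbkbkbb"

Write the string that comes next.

kbbkbkbbkbbkbkbbkbkbbkbbkbkbbkbbkb

Each term (from the third on) is the previous term followed by the one before it: term 3 = kb·b = kbb.
The next term joins kbbkbkbbkbbkbkbbkbkbb and kbbkbkbbkbbkb.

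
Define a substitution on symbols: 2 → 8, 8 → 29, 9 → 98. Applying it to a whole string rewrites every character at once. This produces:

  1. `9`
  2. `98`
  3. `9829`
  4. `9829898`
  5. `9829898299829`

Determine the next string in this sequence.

Rewriting the 13 symbols of 9829898299829 one by one yields 98 29 8 98 29 98 29 8 98 98 29 8 98; concatenated:

98298982998298989829898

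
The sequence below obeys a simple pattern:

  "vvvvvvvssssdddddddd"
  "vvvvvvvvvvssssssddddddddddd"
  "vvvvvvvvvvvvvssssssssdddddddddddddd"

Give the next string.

The n-th term is 3n+1 v's then 2n s's then 3n+2 d's, where the shown terms are n = 2, 3, 4.
For the next term, n = 5, so the run lengths are 16, 10, 17.

vvvvvvvvvvvvvvvvssssssssssddddddddddddddddd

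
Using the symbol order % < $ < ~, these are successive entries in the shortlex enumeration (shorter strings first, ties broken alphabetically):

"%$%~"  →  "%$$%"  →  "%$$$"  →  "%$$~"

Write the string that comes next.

%$~%

Treat %$$~ as a base-3 numeral over the given alphabet and add one, carrying through any trailing ~'s.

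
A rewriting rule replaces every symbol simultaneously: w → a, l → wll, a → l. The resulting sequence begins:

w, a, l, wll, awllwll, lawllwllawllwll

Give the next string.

wlllawllwllawllwlllawllwllawllwll

Replace each of the 15 characters of lawllwllawllwll in place — wll l a wll wll a wll wll l a wll wll a wll wll — and concatenate.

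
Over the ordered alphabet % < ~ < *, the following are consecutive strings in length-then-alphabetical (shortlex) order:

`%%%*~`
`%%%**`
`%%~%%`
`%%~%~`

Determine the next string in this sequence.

The successor of %%~%~ increments the rightmost position that isn't already * and resets every position after it to %.

%%~%*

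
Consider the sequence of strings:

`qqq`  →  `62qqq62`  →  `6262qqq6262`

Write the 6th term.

6262626262qqq6262626262

Each term wraps the previous one in 62 on the left and 62 on the right.
From 6262qqq6262, 3 further steps: 6262qqq6262 → 626262qqq626262 → 62626262qqq62626262 → (answer).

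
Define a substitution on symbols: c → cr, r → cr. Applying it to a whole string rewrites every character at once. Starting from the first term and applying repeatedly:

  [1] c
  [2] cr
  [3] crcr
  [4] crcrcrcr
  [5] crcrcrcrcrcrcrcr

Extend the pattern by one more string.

Rewriting the 16 symbols of crcrcrcrcrcrcrcr one by one yields cr cr cr cr cr cr cr cr cr cr cr cr cr cr cr cr; concatenated:

crcrcrcrcrcrcrcrcrcrcrcrcrcrcrcr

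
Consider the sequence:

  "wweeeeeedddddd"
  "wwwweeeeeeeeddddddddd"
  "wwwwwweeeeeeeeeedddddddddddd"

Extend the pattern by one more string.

wwwwwwwweeeeeeeeeeeeddddddddddddddd

Each string has the form w^{2n-2} e^{2n+2} d^{3n}, where the shown terms are n = 2, 3, 4.
At n = 5 the blocks have lengths 8, 12, 15.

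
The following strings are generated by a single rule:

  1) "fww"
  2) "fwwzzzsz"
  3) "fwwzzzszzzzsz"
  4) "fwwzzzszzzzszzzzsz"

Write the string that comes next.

The strings grow by a fixed suffix zzzsz each time.
Applying this once more to fwwzzzszzzzszzzzsz:

fwwzzzszzzzszzzzszzzzsz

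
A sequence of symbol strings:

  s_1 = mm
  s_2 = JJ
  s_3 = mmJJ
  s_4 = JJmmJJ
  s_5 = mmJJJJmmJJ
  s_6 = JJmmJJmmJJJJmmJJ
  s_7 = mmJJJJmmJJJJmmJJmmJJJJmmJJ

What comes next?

JJmmJJmmJJJJmmJJmmJJJJmmJJJJmmJJmmJJJJmmJJ

This is a Fibonacci-style word recurrence s(k) = s(k−2)·s(k−1): e.g. mm·JJ = mmJJ.
Continuing: JJmmJJmmJJJJmmJJ · mmJJJJmmJJJJmmJJmmJJJJmmJJ gives term 8.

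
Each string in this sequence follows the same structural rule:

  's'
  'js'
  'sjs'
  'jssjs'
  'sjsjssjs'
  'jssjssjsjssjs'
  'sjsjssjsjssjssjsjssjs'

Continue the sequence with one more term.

jssjssjsjssjssjsjssjsjssjssjsjssjs

Each term (from the third on) is the two preceding terms concatenated in order: term 3 = s·js = sjs.
Continuing: jssjssjsjssjs · sjsjssjsjssjssjsjssjs gives term 8.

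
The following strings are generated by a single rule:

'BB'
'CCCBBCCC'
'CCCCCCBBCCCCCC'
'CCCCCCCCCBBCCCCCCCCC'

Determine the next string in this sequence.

CCCCCCCCCCCCBBCCCCCCCCCCCC

Every step adds CCC to the front and CCC to the end of the previous string.
One more step from CCCCCCCCCBBCCCCCCCCC gives the answer.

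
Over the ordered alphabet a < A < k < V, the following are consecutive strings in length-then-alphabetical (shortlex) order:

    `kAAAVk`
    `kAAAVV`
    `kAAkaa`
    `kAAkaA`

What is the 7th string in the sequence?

kAAkAa

Continuing the enumeration 3 steps past kAAkaA: kAAkaA → kAAkak → kAAkaV → (answer).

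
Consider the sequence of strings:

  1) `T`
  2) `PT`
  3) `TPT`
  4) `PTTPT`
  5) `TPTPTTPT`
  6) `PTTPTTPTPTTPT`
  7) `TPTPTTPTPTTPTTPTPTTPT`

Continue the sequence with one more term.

PTTPTTPTPTTPTTPTPTTPTPTTPTTPTPTTPT

This is a Fibonacci-style word recurrence s(k) = s(k−2)·s(k−1): e.g. T·PT = TPT.
The next term joins PTTPTTPTPTTPT and TPTPTTPTPTTPTTPTPTTPT.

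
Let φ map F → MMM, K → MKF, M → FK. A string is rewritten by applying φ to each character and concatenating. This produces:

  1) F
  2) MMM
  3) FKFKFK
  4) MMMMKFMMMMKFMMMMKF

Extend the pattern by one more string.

Applying the rule to each of the 18 symbols of MMMMKFMMMMKFMMMMKF gives the pieces FK FK FK FK MKF MMM FK FK FK FK MKF MMM FK FK FK FK MKF MMM, which concatenate to the answer.

FKFKFKFKMKFMMMFKFKFKFKMKFMMMFKFKFKFKMKFMMM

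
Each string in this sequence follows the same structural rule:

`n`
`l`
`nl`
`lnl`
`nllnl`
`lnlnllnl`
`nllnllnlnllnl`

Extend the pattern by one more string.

Each term (from the third on) is the two preceding terms concatenated in order: term 3 = n·l = nl.
So term 8 is lnlnllnl·nllnllnlnllnl.

lnlnllnlnllnllnlnllnl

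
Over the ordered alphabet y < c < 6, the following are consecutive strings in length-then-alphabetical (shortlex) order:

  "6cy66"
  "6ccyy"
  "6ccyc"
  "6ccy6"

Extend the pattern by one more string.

Find the rightmost character of 6ccy6 below 6, bump it to the next letter, and reset everything to its right to y.

6cccy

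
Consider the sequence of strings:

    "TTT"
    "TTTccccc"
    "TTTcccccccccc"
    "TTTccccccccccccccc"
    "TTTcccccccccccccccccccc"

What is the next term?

TTTccccccccccccccccccccccccc

The strings grow by a fixed suffix ccccc each time.
One more step from TTTcccccccccccccccccccc gives the answer.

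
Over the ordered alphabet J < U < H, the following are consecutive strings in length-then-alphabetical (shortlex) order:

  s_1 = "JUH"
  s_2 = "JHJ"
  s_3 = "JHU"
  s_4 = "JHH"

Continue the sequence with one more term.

UJJ

Find the rightmost character of JHH below H, bump it to the next letter, and reset everything to its right to J.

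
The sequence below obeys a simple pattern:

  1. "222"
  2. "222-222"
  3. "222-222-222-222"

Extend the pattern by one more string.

222-222-222-222-222-222-222-222

s(k+1) = s(k)·-·s(k) — each term doubles the last with '-' between the halves.
One more doubling of 222-222-222-222 gives the answer.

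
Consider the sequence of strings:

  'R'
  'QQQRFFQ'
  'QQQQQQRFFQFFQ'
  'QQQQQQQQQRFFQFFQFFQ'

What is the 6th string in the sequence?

QQQQQQQQQQQQQQQRFFQFFQFFQFFQFFQ

Each term wraps the previous one in QQQ on the left and FFQ on the right.
From QQQQQQQQQRFFQFFQFFQ, 2 further steps: QQQQQQQQQRFFQFFQFFQ → QQQQQQQQQQQQRFFQFFQFFQFFQ → (answer).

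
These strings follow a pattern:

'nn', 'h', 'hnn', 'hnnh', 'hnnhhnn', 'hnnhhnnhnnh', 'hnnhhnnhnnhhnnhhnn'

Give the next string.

hnnhhnnhnnhhnnhhnnhnnhhnnhnnh

From term 3 onward, concatenate the last term with the second-to-last: h·nn = hnn, hnn·h = hnnh, …
Continuing: hnnhhnnhnnhhnnhhnn · hnnhhnnhnnh gives term 8.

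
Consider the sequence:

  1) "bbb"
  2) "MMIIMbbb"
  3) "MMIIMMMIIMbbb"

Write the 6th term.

The strings grow by a fixed prefix MMIIM each time.
From MMIIMMMIIMbbb, 3 further steps: MMIIMMMIIMbbb → MMIIMMMIIMMMIIMbbb → MMIIMMMIIMMMIIMMMIIMbbb → (answer).

MMIIMMMIIMMMIIMMMIIMMMIIMbbb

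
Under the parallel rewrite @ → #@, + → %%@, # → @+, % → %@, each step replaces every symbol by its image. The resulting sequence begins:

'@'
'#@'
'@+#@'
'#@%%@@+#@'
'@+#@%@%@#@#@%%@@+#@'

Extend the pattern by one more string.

#@%%@@+#@%@#@%@#@@+#@@+#@%@%@#@#@%%@@+#@

φ(@+#@%@%@#@#@%%@@+#@) expands symbol-by-symbol to #@ %%@ @+ #@ %@ #@ %@ #@ @+ #@ @+ #@ %@ %@ #@ #@ %%@ @+ #@; joining the 19 pieces gives the next term.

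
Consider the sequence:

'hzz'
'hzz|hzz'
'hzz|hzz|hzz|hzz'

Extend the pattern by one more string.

hzz|hzz|hzz|hzz|hzz|hzz|hzz|hzz

s(k+1) = s(k)·|·s(k) — each term doubles the last with '|' between the halves.
One more doubling of hzz|hzz|hzz|hzz gives the answer.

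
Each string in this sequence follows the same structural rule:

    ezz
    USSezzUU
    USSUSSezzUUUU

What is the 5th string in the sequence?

s(k+1) = USS·s(k)·UU, so each term gains USS as a prefix and UU as a suffix.
From USSUSSezzUUUU, 2 further steps: USSUSSezzUUUU → USSUSSUSSezzUUUUUU → (answer).

USSUSSUSSUSSezzUUUUUUUU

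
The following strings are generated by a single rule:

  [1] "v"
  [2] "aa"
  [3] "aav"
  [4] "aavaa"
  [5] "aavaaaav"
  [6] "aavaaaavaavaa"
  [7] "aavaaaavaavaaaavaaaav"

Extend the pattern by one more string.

This is a Fibonacci-style word recurrence s(k) = s(k−1)·s(k−2): e.g. aa·v = aav.
The next term joins aavaaaavaavaaaavaaaav and aavaaaavaavaa.

aavaaaavaavaaaavaaaavaavaaaavaavaa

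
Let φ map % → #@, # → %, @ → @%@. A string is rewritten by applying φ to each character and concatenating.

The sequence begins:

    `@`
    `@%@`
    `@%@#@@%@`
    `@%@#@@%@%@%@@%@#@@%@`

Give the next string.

Rewriting the 20 symbols of @%@#@@%@%@%@@%@#@@%@ one by one yields @%@ #@ @%@ % @%@ @%@ #@ @%@ #@ @%@ #@ @%@ @%@ #@ @%@ % @%@ @%@ #@ @%@; concatenated:

@%@#@@%@%@%@@%@#@@%@#@@%@#@@%@@%@#@@%@%@%@@%@#@@%@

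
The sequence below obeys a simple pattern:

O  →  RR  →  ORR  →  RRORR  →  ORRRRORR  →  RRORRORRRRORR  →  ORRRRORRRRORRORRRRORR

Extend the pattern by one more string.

This is a Fibonacci-style word recurrence s(k) = s(k−2)·s(k−1): e.g. O·RR = ORR.
Continuing: RRORRORRRRORR · ORRRRORRRRORRORRRRORR gives term 8.

RRORRORRRRORRORRRRORRRRORRORRRRORR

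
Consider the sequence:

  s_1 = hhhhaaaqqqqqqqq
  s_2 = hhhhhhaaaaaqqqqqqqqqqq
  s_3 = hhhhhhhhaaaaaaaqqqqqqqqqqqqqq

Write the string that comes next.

Each string has the form h^{2n} a^{2n-1} q^{3n+2}, where the shown terms are n = 2, 3, 4.
For the next term, n = 5, so the run lengths are 10, 9, 17.

hhhhhhhhhhaaaaaaaaaqqqqqqqqqqqqqqqqq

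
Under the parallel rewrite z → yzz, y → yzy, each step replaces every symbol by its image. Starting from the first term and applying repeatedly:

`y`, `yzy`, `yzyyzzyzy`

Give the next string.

yzyyzzyzyyzyyzzyzzyzyyzzyzy

Expanding yzyyzzyzy: y→yzy, z→yzz, y→yzy, y→yzy, z→yzz, z→yzz, y→yzy, z→yzz, y→yzy. Concatenated: yzy yzz yzy yzy yzz yzz yzy yzz yzy.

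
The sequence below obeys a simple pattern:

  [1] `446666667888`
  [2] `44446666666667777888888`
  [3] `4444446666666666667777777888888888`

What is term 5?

44444444446666666666666666667777777777777888888888888888

Reading off run lengths: 4 runs 2, 4, 6; 6 runs 6, 9, 12; 7 runs 1, 4, 7; 8 runs 3, 6, 9 — each is linear in n (n = 1, 2, …).
Setting n = 5 gives 10, 18, 13, 15 characters in each block.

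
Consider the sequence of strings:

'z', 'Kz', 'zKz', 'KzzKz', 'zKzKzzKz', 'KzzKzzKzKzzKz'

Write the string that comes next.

zKzKzzKzKzzKzzKzKzzKz

Each term (from the third on) is the two preceding terms concatenated in order: term 3 = z·Kz = zKz.
The next term joins zKzKzzKz and KzzKzzKzKzzKz.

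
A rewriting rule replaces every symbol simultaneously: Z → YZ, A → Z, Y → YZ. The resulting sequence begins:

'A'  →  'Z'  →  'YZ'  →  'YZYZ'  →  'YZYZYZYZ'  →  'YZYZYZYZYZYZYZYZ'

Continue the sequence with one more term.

Rewriting the 16 symbols of YZYZYZYZYZYZYZYZ one by one yields YZ YZ YZ YZ YZ YZ YZ YZ YZ YZ YZ YZ YZ YZ YZ YZ; concatenated:

YZYZYZYZYZYZYZYZYZYZYZYZYZYZYZYZ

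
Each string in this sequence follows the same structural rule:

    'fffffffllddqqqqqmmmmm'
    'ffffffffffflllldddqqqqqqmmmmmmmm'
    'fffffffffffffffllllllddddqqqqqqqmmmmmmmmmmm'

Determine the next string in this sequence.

The n-th term is 4n-1 f's then 2n-2 l's then n d's then n+3 q's then 3n-1 m's, where the shown terms are n = 2, 3, 4.
At n = 5 the blocks have lengths 19, 8, 5, 8, 14.

ffffffffffffffffffflllllllldddddqqqqqqqqmmmmmmmmmmmmmm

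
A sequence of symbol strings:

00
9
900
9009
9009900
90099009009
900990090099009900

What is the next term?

90099009009900990090099009009

This is a Fibonacci-style word recurrence s(k) = s(k−1)·s(k−2): e.g. 9·00 = 900.
So term 8 is 900990090099009900·90099009009.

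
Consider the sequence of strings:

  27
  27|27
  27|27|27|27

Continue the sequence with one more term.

s(k+1) = s(k)·|·s(k) — each term doubles the last with '|' between the halves.
One more doubling of 27|27|27|27 gives the answer.

27|27|27|27|27|27|27|27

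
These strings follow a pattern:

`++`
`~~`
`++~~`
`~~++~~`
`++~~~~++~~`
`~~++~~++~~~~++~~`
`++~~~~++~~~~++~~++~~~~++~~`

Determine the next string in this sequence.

~~++~~++~~~~++~~++~~~~++~~~~++~~++~~~~++~~

This is a Fibonacci-style word recurrence s(k) = s(k−2)·s(k−1): e.g. ++·~~ = ++~~.
Continuing: ~~++~~++~~~~++~~ · ++~~~~++~~~~++~~++~~~~++~~ gives term 8.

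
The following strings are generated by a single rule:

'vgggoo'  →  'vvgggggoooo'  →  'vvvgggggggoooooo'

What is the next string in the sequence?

vvvvgggggggggoooooooo

Reading off run lengths: v runs 1, 2, 3; g runs 3, 5, 7; o runs 2, 4, 6 — each is linear in n (n = 1, 2, …).
For the next term, n = 4, so the run lengths are 4, 9, 8.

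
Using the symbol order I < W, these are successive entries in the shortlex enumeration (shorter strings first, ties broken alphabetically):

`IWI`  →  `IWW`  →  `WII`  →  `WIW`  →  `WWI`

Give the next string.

Treat WWI as a base-2 numeral over the given alphabet and add one, carrying through any trailing W's.

WWW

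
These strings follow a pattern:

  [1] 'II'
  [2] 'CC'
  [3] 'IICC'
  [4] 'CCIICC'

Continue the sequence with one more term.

Each term (from the third on) is the two preceding terms concatenated in order: term 3 = II·CC = IICC.
So term 5 is IICC·CCIICC.

IICCCCIICC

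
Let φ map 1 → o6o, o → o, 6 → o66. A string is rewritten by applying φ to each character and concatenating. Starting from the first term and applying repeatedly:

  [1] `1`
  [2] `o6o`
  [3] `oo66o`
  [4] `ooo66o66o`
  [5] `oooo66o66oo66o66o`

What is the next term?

φ(oooo66o66oo66o66o) expands symbol-by-symbol to o o o o o66 o66 o o66 o66 o o o66 o66 o o66 o66 o; joining the 17 pieces gives the next term.

ooooo66o66oo66o66ooo66o66oo66o66o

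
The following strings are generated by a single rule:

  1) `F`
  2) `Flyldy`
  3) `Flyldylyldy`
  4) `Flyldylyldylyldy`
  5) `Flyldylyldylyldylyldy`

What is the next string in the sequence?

Flyldylyldylyldylyldylyldy

Every step adds lyldy to the end: s(k+1) = s(k)·lyldy.
So the next term is Flyldylyldylyldylyldy·lyldy.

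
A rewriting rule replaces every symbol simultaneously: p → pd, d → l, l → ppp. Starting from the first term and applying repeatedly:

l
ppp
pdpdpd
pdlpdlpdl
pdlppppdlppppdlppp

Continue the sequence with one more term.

Rewriting the 18 symbols of pdlppppdlppppdlppp one by one yields pd l ppp pd pd pd pd l ppp pd pd pd pd l ppp pd pd pd; concatenated:

pdlppppdpdpdpdlppppdpdpdpdlppppdpdpd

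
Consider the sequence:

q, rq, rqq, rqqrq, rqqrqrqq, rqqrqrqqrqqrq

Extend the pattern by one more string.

rqqrqrqqrqqrqrqqrqrqq

From term 3 onward, concatenate the last term with the second-to-last: rq·q = rqq, rqq·rq = rqqrq, …
The next term joins rqqrqrqqrqqrq and rqqrqrqq.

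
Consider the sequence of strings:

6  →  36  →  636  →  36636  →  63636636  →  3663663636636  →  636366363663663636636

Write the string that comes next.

3663663636636636366363663663636636

This is a Fibonacci-style word recurrence s(k) = s(k−2)·s(k−1): e.g. 6·36 = 636.
So term 8 is 3663663636636·636366363663663636636.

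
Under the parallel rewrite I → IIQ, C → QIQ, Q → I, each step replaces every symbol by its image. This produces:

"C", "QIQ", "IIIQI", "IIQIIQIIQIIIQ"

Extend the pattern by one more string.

IIQIIQIIIQIIQIIIQIIQIIIQIIQIIQI

φ(IIQIIQIIQIIIQ) expands symbol-by-symbol to IIQ IIQ I IIQ IIQ I IIQ IIQ I IIQ IIQ IIQ I; joining the 13 pieces gives the next term.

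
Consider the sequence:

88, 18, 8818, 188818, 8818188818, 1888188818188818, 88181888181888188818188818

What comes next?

188818881818881888181888181888188818188818

From term 3 onward, concatenate the second-to-last term with the last: 88·18 = 8818, 18·8818 = 188818, …
The next term joins 1888188818188818 and 88181888181888188818188818.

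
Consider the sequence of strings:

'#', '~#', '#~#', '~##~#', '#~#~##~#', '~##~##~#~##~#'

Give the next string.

This is a Fibonacci-style word recurrence s(k) = s(k−2)·s(k−1): e.g. #·~# = #~#.
So term 7 is #~#~##~#·~##~##~#~##~#.

#~#~##~#~##~##~#~##~#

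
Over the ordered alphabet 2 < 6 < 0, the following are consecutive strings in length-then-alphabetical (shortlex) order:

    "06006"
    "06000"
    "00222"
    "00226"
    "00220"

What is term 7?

Advancing 2 positions from 00220 through 00220 → 00262 reaches term 7.

00266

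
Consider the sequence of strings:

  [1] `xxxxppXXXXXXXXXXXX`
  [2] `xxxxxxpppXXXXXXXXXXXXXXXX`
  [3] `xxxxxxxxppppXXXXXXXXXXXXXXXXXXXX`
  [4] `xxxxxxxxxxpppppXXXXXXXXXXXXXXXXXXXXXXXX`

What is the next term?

xxxxxxxxxxxxppppppXXXXXXXXXXXXXXXXXXXXXXXXXXXX

Term n consists of 2n-2 x's, followed by n-1 p's, followed by 4n X's, where the shown terms are n = 3, 4, 5, 6.
Setting n = 7 gives 12, 6, 28 characters in each block.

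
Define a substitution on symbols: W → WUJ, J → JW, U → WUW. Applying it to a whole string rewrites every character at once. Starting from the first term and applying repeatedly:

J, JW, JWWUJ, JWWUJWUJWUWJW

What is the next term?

JWWUJWUJWUWJWWUJWUWJWWUJWUWWUJJWWUJ

Replace each of the 13 characters of JWWUJWUJWUWJW in place — JW WUJ WUJ WUW JW WUJ WUW JW WUJ WUW WUJ JW WUJ — and concatenate.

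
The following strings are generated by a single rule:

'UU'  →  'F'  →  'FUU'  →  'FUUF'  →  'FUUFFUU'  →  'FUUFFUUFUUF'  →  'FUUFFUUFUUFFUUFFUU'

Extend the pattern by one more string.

FUUFFUUFUUFFUUFFUUFUUFFUUFUUF

This is a Fibonacci-style word recurrence s(k) = s(k−1)·s(k−2): e.g. F·UU = FUU.
So term 8 is FUUFFUUFUUFFUUFFUU·FUUFFUUFUUF.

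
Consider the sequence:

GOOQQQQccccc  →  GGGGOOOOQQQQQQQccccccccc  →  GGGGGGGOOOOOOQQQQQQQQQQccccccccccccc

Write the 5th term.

The n-th term is 3n-2 G's then 2n O's then 3n+1 Q's then 4n+1 c's (n = 1, 2, …).
At n = 5 the blocks have lengths 13, 10, 16, 21.

GGGGGGGGGGGGGOOOOOOOOOOQQQQQQQQQQQQQQQQccccccccccccccccccccc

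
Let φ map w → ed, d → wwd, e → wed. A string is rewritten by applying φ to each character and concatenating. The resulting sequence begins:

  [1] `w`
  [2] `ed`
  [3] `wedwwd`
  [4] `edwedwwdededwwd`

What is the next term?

wedwwdedwedwwdededwwdwedwwdwedwwdededwwd

Applying the rule to each of the 15 symbols of edwedwwdededwwd gives the pieces wed wwd ed wed wwd ed ed wwd wed wwd wed wwd ed ed wwd, which concatenate to the answer.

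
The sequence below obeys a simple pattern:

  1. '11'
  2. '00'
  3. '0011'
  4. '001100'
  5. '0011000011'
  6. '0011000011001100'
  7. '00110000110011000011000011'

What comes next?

Each term (from the third on) is the previous term followed by the one before it: term 3 = 00·11 = 0011.
The next term joins 00110000110011000011000011 and 0011000011001100.

001100001100110000110000110011000011001100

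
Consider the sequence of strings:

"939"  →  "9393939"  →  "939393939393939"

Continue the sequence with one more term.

s(k+1) = s(k)·3·s(k) — each term doubles the last with '3' between the halves.
Doubling 939393939393939 with '3' between the halves:

9393939393939393939393939393939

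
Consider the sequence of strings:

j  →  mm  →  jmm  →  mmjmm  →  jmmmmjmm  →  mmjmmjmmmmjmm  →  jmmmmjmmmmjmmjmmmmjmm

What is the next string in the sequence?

This is a Fibonacci-style word recurrence s(k) = s(k−2)·s(k−1): e.g. j·mm = jmm.
The next term joins mmjmmjmmmmjmm and jmmmmjmmmmjmmjmmmmjmm.

mmjmmjmmmmjmmjmmmmjmmmmjmmjmmmmjmm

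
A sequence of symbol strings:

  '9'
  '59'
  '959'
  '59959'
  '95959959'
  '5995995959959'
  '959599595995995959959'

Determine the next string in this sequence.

Each term (from the third on) is the two preceding terms concatenated in order: term 3 = 9·59 = 959.
The next term joins 5995995959959 and 959599595995995959959.

5995995959959959599595995995959959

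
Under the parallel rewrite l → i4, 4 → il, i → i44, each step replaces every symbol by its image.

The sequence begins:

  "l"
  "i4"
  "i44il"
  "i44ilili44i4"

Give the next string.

i44ilili44i4i44i4i44ilili44il

Apply φ to i44ilili44i4 symbol by symbol: i→i44, 4→il, 4→il, i→i44, l→i4, i→i44, l→i4, i→i44, 4→il, 4→il, i→i44, 4→il; joined: i44 il il i44 i4 i44 i4 i44 il il i44 il.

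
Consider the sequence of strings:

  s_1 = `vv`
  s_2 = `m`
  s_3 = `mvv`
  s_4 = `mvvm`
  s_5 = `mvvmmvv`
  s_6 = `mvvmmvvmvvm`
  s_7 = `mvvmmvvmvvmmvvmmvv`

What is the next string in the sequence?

mvvmmvvmvvmmvvmmvvmvvmmvvmvvm

From term 3 onward, concatenate the last term with the second-to-last: m·vv = mvv, mvv·m = mvvm, …
Continuing: mvvmmvvmvvmmvvmmvv · mvvmmvvmvvm gives term 8.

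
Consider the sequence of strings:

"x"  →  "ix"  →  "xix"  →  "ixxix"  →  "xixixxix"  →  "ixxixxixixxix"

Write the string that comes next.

From term 3 onward, concatenate the second-to-last term with the last: x·ix = xix, ix·xix = ixxix, …
So term 7 is xixixxix·ixxixxixixxix.

xixixxixixxixxixixxix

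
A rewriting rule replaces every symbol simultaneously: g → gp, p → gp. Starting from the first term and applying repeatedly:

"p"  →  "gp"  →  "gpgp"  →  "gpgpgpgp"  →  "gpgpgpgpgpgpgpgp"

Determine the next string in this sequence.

gpgpgpgpgpgpgpgpgpgpgpgpgpgpgpgp

Replace each of the 16 characters of gpgpgpgpgpgpgpgp in place — gp gp gp gp gp gp gp gp gp gp gp gp gp gp gp gp — and concatenate.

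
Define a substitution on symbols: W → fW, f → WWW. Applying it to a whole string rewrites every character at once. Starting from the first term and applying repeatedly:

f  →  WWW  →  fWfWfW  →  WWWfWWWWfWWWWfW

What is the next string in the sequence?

Rewriting the 15 symbols of WWWfWWWWfWWWWfW one by one yields fW fW fW WWW fW fW fW fW WWW fW fW fW fW WWW fW; concatenated:

fWfWfWWWWfWfWfWfWWWWfWfWfWfWWWWfW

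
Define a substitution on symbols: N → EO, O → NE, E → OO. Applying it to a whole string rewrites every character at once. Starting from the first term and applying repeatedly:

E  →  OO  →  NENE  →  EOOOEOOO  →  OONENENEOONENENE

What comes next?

NENEEOOOEOOOEOOONENEEOOOEOOOEOOO

Applying the rule to each of the 16 symbols of OONENENEOONENENE gives the pieces NE NE EO OO EO OO EO OO NE NE EO OO EO OO EO OO, which concatenate to the answer.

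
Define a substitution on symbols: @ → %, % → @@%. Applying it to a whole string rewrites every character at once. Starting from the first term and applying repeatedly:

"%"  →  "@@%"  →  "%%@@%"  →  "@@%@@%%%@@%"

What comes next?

Expanding @@%@@%%%@@%: @→%, @→%, %→@@%, @→%, @→%, %→@@%, %→@@%, %→@@%, @→%, @→%, %→@@%. Concatenated: % % @@% % % @@% @@% @@% % % @@%.

%%@@%%%@@%@@%@@%%%@@%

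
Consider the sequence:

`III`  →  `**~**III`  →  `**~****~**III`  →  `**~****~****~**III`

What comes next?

Each term is the previous one with **~** prepended.
Applying this once more to **~****~****~**III:

**~****~****~****~**III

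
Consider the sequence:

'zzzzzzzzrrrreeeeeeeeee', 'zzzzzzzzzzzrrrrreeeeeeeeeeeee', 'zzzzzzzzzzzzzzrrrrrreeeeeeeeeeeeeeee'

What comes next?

zzzzzzzzzzzzzzzzzrrrrrrreeeeeeeeeeeeeeeeeee

Term n consists of 3n-1 z's, followed by n+1 r's, followed by 3n+1 e's, where the shown terms are n = 3, 4, 5.
At n = 6 the blocks have lengths 17, 7, 19.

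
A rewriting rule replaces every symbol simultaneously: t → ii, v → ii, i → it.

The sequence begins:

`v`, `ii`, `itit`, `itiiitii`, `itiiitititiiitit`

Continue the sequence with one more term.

Applying the rule to each of the 16 symbols of itiiitititiiitit gives the pieces it ii it it it ii it ii it ii it it it ii it ii, which concatenate to the answer.

itiiitititiiitiiitiiitititiiitii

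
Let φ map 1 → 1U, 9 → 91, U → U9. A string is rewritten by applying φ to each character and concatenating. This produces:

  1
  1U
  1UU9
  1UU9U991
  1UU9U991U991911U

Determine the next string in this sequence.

Applying the rule to each of the 16 symbols of 1UU9U991U991911U gives the pieces 1U U9 U9 91 U9 91 91 1U U9 91 91 1U 91 1U 1U U9, which concatenate to the answer.

1UU9U991U991911UU991911U911U1UU9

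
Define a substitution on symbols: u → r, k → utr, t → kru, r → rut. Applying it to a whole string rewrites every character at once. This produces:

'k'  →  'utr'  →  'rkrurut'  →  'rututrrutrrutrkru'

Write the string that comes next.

rutrkrurkrurutrutrkrurutrutrkrurututrrutr

φ(rututrrutrrutrkru) expands symbol-by-symbol to rut r kru r kru rut rut r kru rut rut r kru rut utr rut r; joining the 17 pieces gives the next term.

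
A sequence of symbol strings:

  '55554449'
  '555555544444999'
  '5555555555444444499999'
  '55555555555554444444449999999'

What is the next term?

555555555555555544444444444999999999

Term n consists of 3n+1 5's, followed by 2n+1 4's, followed by 2n-1 9's (n = 1, 2, …).
Setting n = 5 gives 16, 11, 9 characters in each block.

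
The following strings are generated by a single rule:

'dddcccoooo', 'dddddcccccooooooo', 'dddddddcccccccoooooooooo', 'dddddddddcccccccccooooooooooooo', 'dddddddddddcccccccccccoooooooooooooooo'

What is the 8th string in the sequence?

Each string has the form d^{2n+1} c^{2n+1} o^{3n+1} (n = 1, 2, …).
Setting n = 8 gives 17, 17, 25 characters in each block.

dddddddddddddddddcccccccccccccccccooooooooooooooooooooooooo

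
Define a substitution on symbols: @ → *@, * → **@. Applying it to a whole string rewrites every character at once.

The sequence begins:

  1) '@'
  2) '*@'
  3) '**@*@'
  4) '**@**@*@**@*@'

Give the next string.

**@**@*@**@**@*@**@*@**@**@*@**@*@

φ(**@**@*@**@*@) expands symbol-by-symbol to **@ **@ *@ **@ **@ *@ **@ *@ **@ **@ *@ **@ *@; joining the 13 pieces gives the next term.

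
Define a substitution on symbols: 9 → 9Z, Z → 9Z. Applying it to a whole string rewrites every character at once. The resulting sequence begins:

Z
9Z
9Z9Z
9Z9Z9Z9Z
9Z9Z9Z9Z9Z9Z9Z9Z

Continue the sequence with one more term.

Rewriting the 16 symbols of 9Z9Z9Z9Z9Z9Z9Z9Z one by one yields 9Z 9Z 9Z 9Z 9Z 9Z 9Z 9Z 9Z 9Z 9Z 9Z 9Z 9Z 9Z 9Z; concatenated:

9Z9Z9Z9Z9Z9Z9Z9Z9Z9Z9Z9Z9Z9Z9Z9Z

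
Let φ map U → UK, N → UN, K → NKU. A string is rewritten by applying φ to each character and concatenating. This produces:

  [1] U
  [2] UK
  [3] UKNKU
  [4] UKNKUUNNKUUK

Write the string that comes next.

UKNKUUNNKUUKUKUNUNNKUUKUKNKU

Apply φ to UKNKUUNNKUUK symbol by symbol: U→UK, K→NKU, N→UN, K→NKU, U→UK, U→UK, N→UN, N→UN, K→NKU, U→UK, U→UK, K→NKU; joined: UK NKU UN NKU UK UK UN UN NKU UK UK NKU.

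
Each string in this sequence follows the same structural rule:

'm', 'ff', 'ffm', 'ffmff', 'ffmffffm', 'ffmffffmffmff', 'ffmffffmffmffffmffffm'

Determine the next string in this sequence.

This is a Fibonacci-style word recurrence s(k) = s(k−1)·s(k−2): e.g. ff·m = ffm.
So term 8 is ffmffffmffmffffmffffm·ffmffffmffmff.

ffmffffmffmffffmffffmffmffffmffmff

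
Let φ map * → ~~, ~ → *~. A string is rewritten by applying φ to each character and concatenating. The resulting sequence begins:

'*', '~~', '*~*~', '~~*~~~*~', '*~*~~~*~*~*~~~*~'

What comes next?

Rewriting the 16 symbols of *~*~~~*~*~*~~~*~ one by one yields ~~ *~ ~~ *~ *~ *~ ~~ *~ ~~ *~ ~~ *~ *~ *~ ~~ *~; concatenated:

~~*~~~*~*~*~~~*~~~*~~~*~*~*~~~*~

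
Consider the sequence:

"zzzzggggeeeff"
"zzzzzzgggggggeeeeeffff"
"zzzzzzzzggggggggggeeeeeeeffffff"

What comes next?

The n-th term is 2n+2 z's then 3n+1 g's then 2n+1 e's then 2n f's (n = 1, 2, …).
At n = 4 the blocks have lengths 10, 13, 9, 8.

zzzzzzzzzzgggggggggggggeeeeeeeeeffffffff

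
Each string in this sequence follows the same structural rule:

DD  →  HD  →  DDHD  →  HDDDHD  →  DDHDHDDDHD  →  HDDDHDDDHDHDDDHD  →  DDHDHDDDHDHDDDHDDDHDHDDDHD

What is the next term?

HDDDHDDDHDHDDDHDDDHDHDDDHDHDDDHDDDHDHDDDHD

From term 3 onward, concatenate the second-to-last term with the last: DD·HD = DDHD, HD·DDHD = HDDDHD, …
So term 8 is HDDDHDDDHDHDDDHD·DDHDHDDDHDHDDDHDDDHDHDDDHD.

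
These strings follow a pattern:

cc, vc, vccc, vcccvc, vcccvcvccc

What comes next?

vcccvcvcccvcccvc

This is a Fibonacci-style word recurrence s(k) = s(k−1)·s(k−2): e.g. vc·cc = vccc.
So term 6 is vcccvcvccc·vcccvc.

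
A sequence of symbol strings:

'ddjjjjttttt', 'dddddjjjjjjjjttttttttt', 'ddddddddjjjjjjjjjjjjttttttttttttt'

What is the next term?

Reading off run lengths: d runs 2, 5, 8; j runs 4, 8, 12; t runs 5, 9, 13 — each is linear in n (n = 1, 2, …).
Setting n = 4 gives 11, 16, 17 characters in each block.

dddddddddddjjjjjjjjjjjjjjjjttttttttttttttttt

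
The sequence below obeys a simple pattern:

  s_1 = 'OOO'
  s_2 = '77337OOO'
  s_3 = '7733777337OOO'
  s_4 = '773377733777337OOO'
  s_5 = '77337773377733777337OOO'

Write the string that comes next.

Each term is the previous one with 77337 prepended.
Applying this once more to 77337773377733777337OOO:

7733777337773377733777337OOO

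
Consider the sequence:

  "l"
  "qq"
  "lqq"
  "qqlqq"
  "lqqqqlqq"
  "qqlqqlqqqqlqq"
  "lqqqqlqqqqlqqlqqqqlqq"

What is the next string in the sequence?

qqlqqlqqqqlqqlqqqqlqqqqlqqlqqqqlqq

Each term (from the third on) is the two preceding terms concatenated in order: term 3 = l·qq = lqq.
So term 8 is qqlqqlqqqqlqq·lqqqqlqqqqlqqlqqqqlqq.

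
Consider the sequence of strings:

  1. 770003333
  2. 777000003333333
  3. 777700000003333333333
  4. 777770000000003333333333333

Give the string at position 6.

777777700000000000003333333333333333333

The n-th term is n+1 7's then 2n+1 0's then 3n+1 3's (n = 1, 2, …).
At n = 6 the blocks have lengths 7, 13, 19.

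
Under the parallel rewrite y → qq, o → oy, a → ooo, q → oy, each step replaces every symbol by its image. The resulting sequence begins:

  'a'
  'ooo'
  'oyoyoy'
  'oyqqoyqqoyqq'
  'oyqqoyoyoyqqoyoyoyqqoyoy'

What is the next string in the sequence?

oyqqoyoyoyqqoyqqoyqqoyoyoyqqoyqqoyqqoyoyoyqqoyqq

Replace each of the 24 characters of oyqqoyoyoyqqoyoyoyqqoyoy in place — oy qq oy oy oy qq oy qq oy qq oy oy oy qq oy qq oy qq oy oy oy qq oy qq — and concatenate.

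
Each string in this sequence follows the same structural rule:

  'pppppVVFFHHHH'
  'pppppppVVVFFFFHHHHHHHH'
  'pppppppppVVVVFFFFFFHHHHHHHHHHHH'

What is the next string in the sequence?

Each string has the form p^{2n+3} V^{n+1} F^{2n} H^{4n} (n = 1, 2, …).
At n = 4 the blocks have lengths 11, 5, 8, 16.

pppppppppppVVVVVFFFFFFFFHHHHHHHHHHHHHHHH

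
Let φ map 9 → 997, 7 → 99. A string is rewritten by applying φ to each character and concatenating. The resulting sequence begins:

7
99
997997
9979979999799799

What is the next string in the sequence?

99799799997997999979979979979999799799997997

φ(9979979999799799) expands symbol-by-symbol to 997 997 99 997 997 99 997 997 997 997 99 997 997 99 997 997; joining the 16 pieces gives the next term.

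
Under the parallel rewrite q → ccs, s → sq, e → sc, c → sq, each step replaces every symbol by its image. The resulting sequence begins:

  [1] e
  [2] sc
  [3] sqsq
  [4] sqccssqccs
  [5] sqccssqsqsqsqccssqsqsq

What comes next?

Replace each of the 22 characters of sqccssqsqsqsqccssqsqsq in place — sq ccs sq sq sq sq ccs sq ccs sq ccs sq ccs sq sq sq sq ccs sq ccs sq ccs — and concatenate.

sqccssqsqsqsqccssqccssqccssqccssqsqsqsqccssqccssqccs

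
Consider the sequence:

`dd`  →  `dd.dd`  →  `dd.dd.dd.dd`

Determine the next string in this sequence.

dd.dd.dd.dd.dd.dd.dd.dd

Each string is two copies of the previous one joined by '.'.
One more doubling of dd.dd.dd.dd gives the answer.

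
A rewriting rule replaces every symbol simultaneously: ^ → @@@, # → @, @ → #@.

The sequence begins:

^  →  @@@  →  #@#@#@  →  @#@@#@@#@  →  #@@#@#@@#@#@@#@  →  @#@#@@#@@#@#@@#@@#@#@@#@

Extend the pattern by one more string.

#@@#@@#@#@@#@#@@#@@#@#@@#@#@@#@@#@#@@#@

φ(@#@#@@#@@#@#@@#@@#@#@@#@) expands symbol-by-symbol to #@ @ #@ @ #@ #@ @ #@ #@ @ #@ @ #@ #@ @ #@ #@ @ #@ @ #@ #@ @ #@; joining the 24 pieces gives the next term.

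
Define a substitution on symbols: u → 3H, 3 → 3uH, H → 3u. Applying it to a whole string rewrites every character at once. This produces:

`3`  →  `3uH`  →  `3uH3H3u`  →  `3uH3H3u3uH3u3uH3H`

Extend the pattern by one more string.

Rewriting the 17 symbols of 3uH3H3u3uH3u3uH3H one by one yields 3uH 3H 3u 3uH 3u 3uH 3H 3uH 3H 3u 3uH 3H 3uH 3H 3u 3uH 3u; concatenated:

3uH3H3u3uH3u3uH3H3uH3H3u3uH3H3uH3H3u3uH3u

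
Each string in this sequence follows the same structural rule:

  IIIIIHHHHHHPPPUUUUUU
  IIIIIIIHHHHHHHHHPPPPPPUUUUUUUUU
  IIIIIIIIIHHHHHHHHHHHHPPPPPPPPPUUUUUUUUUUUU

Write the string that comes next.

The n-th term is 2n+3 I's then 3n+3 H's then 3n P's then 3n+3 U's (n = 1, 2, …).
For the next term, n = 4, so the run lengths are 11, 15, 12, 15.

IIIIIIIIIIIHHHHHHHHHHHHHHHPPPPPPPPPPPPUUUUUUUUUUUUUUU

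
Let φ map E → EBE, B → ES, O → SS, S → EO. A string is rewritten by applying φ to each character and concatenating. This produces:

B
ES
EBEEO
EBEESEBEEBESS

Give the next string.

EBEESEBEEBEEOEBEESEBEEBEESEBEEOEO

Replace each of the 13 characters of EBEESEBEEBESS in place — EBE ES EBE EBE EO EBE ES EBE EBE ES EBE EO EO — and concatenate.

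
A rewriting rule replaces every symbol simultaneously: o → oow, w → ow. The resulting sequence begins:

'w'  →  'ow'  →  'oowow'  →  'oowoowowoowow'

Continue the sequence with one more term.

oowoowowoowoowowoowowoowoowowoowow

Applying the rule to each of the 13 symbols of oowoowowoowow gives the pieces oow oow ow oow oow ow oow ow oow oow ow oow ow, which concatenate to the answer.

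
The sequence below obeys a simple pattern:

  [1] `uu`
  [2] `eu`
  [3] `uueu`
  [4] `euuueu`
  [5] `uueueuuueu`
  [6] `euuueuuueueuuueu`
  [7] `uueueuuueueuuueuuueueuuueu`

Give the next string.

This is a Fibonacci-style word recurrence s(k) = s(k−2)·s(k−1): e.g. uu·eu = uueu.
Continuing: euuueuuueueuuueu · uueueuuueueuuueuuueueuuueu gives term 8.

euuueuuueueuuueuuueueuuueueuuueuuueueuuueu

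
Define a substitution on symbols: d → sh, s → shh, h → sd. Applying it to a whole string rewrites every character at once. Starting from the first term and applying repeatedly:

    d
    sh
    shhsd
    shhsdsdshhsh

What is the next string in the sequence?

shhsdsdshhshshhshshhsdsdshhsd

Rewriting each symbol of shhsdsdshhsh: s→shh, h→sd, h→sd, s→shh, d→sh, s→shh, d→sh, s→shh, h→sd, h→sd, s→shh, h→sd, which concatenates to shh sd sd shh sh shh sh shh sd sd shh sd.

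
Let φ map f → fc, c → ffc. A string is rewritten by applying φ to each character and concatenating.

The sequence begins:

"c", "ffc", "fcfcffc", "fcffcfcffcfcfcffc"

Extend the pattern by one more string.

fcffcfcfcffcfcffcfcfcffcfcffcfcffcfcfcffc

Applying the rule to each of the 17 symbols of fcffcfcffcfcfcffc gives the pieces fc ffc fc fc ffc fc ffc fc fc ffc fc ffc fc ffc fc fc ffc, which concatenate to the answer.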